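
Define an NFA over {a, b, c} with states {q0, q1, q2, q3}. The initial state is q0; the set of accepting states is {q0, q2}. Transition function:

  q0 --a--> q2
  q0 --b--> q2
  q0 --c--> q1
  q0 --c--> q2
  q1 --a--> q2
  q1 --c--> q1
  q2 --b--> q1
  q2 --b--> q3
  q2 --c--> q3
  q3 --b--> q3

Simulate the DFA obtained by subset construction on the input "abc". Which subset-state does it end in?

{q1}

Start: {q0}.
δ(q0,a) = {q2}.
Union: {q2}.
After a: {q2}.
δ(q2,b) = {q1, q3}.
Union: {q1, q3}.
After b: {q1, q3}.
δ(q1,c) = {q1}; δ(q3,c) = ∅.
Union: {q1}.
After c: {q1}.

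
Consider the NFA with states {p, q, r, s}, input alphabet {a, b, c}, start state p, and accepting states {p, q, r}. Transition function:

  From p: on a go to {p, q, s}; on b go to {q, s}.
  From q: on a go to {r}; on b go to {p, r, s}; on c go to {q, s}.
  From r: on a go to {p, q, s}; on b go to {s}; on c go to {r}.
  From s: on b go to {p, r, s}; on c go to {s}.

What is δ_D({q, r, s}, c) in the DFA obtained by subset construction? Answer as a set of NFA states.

δ(q,c) = {q, s}; δ(r,c) = {r}; δ(s,c) = {s}.
Union: {q, r, s}.

{q, r, s}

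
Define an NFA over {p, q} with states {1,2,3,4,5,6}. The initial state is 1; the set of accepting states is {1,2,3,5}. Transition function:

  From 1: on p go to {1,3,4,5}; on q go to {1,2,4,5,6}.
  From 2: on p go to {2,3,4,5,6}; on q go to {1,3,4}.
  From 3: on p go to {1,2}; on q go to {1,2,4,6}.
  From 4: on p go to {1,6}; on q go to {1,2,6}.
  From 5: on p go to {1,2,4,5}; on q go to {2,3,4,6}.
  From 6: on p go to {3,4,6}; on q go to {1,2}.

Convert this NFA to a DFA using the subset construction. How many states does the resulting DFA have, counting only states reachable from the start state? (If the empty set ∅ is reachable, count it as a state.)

4

Start state of the DFA: {1}.
{1} --p--> {1,3,4,5}  [new]
{1} --q--> {1,2,4,5,6}  [new]
{1,3,4,5} --p--> {1,2,3,4,5,6}  [new]
{1,3,4,5} --q--> {1,2,3,4,5,6}  [seen]
{1,2,4,5,6} --p--> {1,2,3,4,5,6}  [seen]
{1,2,4,5,6} --q--> {1,2,3,4,5,6}  [seen]
{1,2,3,4,5,6} --p--> {1,2,3,4,5,6}  [seen]
{1,2,3,4,5,6} --q--> {1,2,3,4,5,6}  [seen]
Reachable DFA states: {1}, {1,3,4,5}, {1,2,4,5,6}, {1,2,3,4,5,6}.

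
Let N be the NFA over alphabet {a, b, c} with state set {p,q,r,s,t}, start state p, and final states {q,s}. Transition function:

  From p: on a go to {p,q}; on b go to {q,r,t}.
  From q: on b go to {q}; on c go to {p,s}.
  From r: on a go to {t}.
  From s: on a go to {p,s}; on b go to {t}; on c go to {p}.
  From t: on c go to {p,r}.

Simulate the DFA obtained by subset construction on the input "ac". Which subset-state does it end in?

Start: {p}.
δ(p,a) = {p,q}.
Union: {p,q}.
After a: {p,q}.
δ(p,c) = ∅; δ(q,c) = {p,s}.
Union: {p,s}.
After c: {p,s}.

{p,s}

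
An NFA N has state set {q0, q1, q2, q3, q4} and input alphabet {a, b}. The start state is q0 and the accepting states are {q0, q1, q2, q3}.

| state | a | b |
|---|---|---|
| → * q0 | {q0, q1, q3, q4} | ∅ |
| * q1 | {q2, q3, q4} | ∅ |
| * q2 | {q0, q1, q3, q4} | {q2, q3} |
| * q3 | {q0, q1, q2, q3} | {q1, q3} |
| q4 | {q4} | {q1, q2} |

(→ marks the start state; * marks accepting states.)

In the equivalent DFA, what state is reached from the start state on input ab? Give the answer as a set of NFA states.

Start: {q0}.
δ(q0,a) = {q0, q1, q3, q4}.
Union: {q0, q1, q3, q4}.
After a: {q0, q1, q3, q4}.
δ(q0,b) = ∅; δ(q1,b) = ∅; δ(q3,b) = {q1, q3}; δ(q4,b) = {q1, q2}.
Union: {q1, q2, q3}.
After b: {q1, q2, q3}.

{q1, q2, q3}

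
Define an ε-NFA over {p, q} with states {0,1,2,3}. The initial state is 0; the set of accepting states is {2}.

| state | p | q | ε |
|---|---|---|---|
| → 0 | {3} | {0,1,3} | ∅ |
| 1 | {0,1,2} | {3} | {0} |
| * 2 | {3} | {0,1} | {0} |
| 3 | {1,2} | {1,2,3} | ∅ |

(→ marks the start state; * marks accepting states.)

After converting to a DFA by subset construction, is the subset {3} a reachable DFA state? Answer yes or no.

Start state of the DFA: {0} (ε-closure of the NFA start).
{0} --p--> {3}  [new]
{0} --q--> {0,1,3}  [new]
{3} --p--> {0,1,2}  [new]
{3} --q--> {0,1,2,3}  [new]
{0,1,3} --p--> {0,1,2,3}  [seen]
{0,1,3} --q--> {0,1,2,3}  [seen]
{0,1,2} --p--> {0,1,2,3}  [seen]
{0,1,2} --q--> {0,1,3}  [seen]
{0,1,2,3} --p--> {0,1,2,3}  [seen]
{0,1,2,3} --q--> {0,1,2,3}  [seen]
Reachable DFA states: {0}, {3}, {0,1,3}, {0,1,2}, {0,1,2,3}.
{3} is among them.

yes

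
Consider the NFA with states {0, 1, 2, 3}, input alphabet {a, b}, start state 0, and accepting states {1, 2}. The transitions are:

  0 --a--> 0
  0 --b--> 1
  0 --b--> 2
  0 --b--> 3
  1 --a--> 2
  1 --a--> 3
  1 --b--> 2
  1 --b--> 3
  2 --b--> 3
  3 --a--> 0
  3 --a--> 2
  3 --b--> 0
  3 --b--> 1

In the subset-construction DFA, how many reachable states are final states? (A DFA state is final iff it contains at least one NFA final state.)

4

Start state of the DFA: {0}.
{0} --a--> {0}  [seen]
{0} --b--> {1, 2, 3}  [new]
{1, 2, 3} --a--> {0, 2, 3}  [new]
{1, 2, 3} --b--> {0, 1, 2, 3}  [new]
{0, 2, 3} --a--> {0, 2}  [new]
{0, 2, 3} --b--> {0, 1, 2, 3}  [seen]
{0, 1, 2, 3} --a--> {0, 2, 3}  [seen]
{0, 1, 2, 3} --b--> {0, 1, 2, 3}  [seen]
{0, 2} --a--> {0}  [seen]
{0, 2} --b--> {1, 2, 3}  [seen]
Reachable DFA states: {0}, {1, 2, 3}, {0, 2, 3}, {0, 1, 2, 3}, {0, 2}.
Accepting DFA states (contain an NFA accepting state): {1, 2, 3}, {0, 2, 3}, {0, 1, 2, 3}, {0, 2}.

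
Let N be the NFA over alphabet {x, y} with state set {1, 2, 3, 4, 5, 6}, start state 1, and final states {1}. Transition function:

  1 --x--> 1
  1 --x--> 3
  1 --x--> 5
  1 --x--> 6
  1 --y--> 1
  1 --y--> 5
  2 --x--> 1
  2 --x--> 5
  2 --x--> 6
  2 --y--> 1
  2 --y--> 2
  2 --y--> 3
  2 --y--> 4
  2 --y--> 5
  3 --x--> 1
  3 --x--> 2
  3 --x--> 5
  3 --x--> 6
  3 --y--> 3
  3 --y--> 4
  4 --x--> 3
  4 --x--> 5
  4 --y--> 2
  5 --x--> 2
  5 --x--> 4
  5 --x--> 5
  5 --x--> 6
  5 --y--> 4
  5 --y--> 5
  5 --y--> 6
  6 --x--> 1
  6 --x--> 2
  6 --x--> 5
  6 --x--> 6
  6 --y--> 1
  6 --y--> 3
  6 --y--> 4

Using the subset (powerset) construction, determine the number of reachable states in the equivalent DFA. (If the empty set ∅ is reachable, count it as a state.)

6

Start state of the DFA: {1}.
{1} --x--> {1, 3, 5, 6}  [new]
{1} --y--> {1, 5}  [new]
{1, 3, 5, 6} --x--> {1, 2, 3, 4, 5, 6}  [new]
{1, 3, 5, 6} --y--> {1, 3, 4, 5, 6}  [new]
{1, 5} --x--> {1, 2, 3, 4, 5, 6}  [seen]
{1, 5} --y--> {1, 4, 5, 6}  [new]
{1, 2, 3, 4, 5, 6} --x--> {1, 2, 3, 4, 5, 6}  [seen]
{1, 2, 3, 4, 5, 6} --y--> {1, 2, 3, 4, 5, 6}  [seen]
{1, 3, 4, 5, 6} --x--> {1, 2, 3, 4, 5, 6}  [seen]
{1, 3, 4, 5, 6} --y--> {1, 2, 3, 4, 5, 6}  [seen]
{1, 4, 5, 6} --x--> {1, 2, 3, 4, 5, 6}  [seen]
{1, 4, 5, 6} --y--> {1, 2, 3, 4, 5, 6}  [seen]
Reachable DFA states: {1}, {1, 3, 5, 6}, {1, 5}, {1, 2, 3, 4, 5, 6}, {1, 3, 4, 5, 6}, {1, 4, 5, 6}.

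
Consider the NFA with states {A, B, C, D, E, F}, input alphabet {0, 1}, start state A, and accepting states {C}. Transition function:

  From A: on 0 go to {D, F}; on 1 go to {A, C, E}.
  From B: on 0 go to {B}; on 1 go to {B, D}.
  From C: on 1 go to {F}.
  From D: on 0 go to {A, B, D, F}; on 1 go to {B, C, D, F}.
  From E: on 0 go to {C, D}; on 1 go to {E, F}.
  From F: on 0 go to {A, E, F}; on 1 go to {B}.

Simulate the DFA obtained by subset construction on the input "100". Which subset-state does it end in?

Start: {A}.
δ(A,1) = {A, C, E}.
Union: {A, C, E}.
After 1: {A, C, E}.
δ(A,0) = {D, F}; δ(C,0) = ∅; δ(E,0) = {C, D}.
Union: {C, D, F}.
After 0: {C, D, F}.
δ(C,0) = ∅; δ(D,0) = {A, B, D, F}; δ(F,0) = {A, E, F}.
Union: {A, B, D, E, F}.
After 0: {A, B, D, E, F}.

{A, B, D, E, F}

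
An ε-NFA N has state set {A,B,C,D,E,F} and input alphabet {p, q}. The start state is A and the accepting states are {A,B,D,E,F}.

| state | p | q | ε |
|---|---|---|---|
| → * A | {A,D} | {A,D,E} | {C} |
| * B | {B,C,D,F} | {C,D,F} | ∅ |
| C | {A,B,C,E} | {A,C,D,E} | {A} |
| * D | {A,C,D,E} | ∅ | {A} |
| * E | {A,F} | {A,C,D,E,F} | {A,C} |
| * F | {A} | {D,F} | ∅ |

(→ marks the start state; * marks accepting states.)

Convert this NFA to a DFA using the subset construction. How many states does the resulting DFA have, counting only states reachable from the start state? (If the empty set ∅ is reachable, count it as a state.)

5

Start state of the DFA: {A,C} (ε-closure of the NFA start).
{A,C} --p--> {A,B,C,D,E}  [new]
{A,C} --q--> {A,C,D,E}  [new]
{A,B,C,D,E} --p--> {A,B,C,D,E,F}  [new]
{A,B,C,D,E} --q--> {A,C,D,E,F}  [new]
{A,C,D,E} --p--> {A,B,C,D,E,F}  [seen]
{A,C,D,E} --q--> {A,C,D,E,F}  [seen]
{A,B,C,D,E,F} --p--> {A,B,C,D,E,F}  [seen]
{A,B,C,D,E,F} --q--> {A,C,D,E,F}  [seen]
{A,C,D,E,F} --p--> {A,B,C,D,E,F}  [seen]
{A,C,D,E,F} --q--> {A,C,D,E,F}  [seen]
Reachable DFA states: {A,C}, {A,B,C,D,E}, {A,C,D,E}, {A,B,C,D,E,F}, {A,C,D,E,F}.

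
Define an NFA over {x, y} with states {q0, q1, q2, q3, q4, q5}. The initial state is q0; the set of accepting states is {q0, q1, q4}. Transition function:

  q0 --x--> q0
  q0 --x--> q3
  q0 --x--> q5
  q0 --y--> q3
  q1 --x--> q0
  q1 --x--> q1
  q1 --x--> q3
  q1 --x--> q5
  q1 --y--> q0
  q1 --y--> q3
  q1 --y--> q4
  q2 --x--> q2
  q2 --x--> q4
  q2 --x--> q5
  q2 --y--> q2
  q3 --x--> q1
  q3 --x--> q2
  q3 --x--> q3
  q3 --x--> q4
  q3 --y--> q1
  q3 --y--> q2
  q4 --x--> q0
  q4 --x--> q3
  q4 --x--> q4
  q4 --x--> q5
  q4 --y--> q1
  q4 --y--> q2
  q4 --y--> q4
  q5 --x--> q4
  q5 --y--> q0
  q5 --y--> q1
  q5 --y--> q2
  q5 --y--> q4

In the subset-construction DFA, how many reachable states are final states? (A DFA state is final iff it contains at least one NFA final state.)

Start state of the DFA: {q0}.
{q0} --x--> {q0, q3, q5}  [new]
{q0} --y--> {q3}  [new]
{q0, q3, q5} --x--> {q0, q1, q2, q3, q4, q5}  [new]
{q0, q3, q5} --y--> {q0, q1, q2, q3, q4}  [new]
{q3} --x--> {q1, q2, q3, q4}  [new]
{q3} --y--> {q1, q2}  [new]
{q0, q1, q2, q3, q4, q5} --x--> {q0, q1, q2, q3, q4, q5}  [seen]
{q0, q1, q2, q3, q4, q5} --y--> {q0, q1, q2, q3, q4}  [seen]
{q0, q1, q2, q3, q4} --x--> {q0, q1, q2, q3, q4, q5}  [seen]
{q0, q1, q2, q3, q4} --y--> {q0, q1, q2, q3, q4}  [seen]
{q1, q2, q3, q4} --x--> {q0, q1, q2, q3, q4, q5}  [seen]
{q1, q2, q3, q4} --y--> {q0, q1, q2, q3, q4}  [seen]
{q1, q2} --x--> {q0, q1, q2, q3, q4, q5}  [seen]
{q1, q2} --y--> {q0, q2, q3, q4}  [new]
{q0, q2, q3, q4} --x--> {q0, q1, q2, q3, q4, q5}  [seen]
{q0, q2, q3, q4} --y--> {q1, q2, q3, q4}  [seen]
Reachable DFA states: {q0}, {q0, q3, q5}, {q3}, {q0, q1, q2, q3, q4, q5}, {q0, q1, q2, q3, q4}, {q1, q2, q3, q4}, {q1, q2}, {q0, q2, q3, q4}.
Accepting DFA states (contain an NFA accepting state): {q0}, {q0, q3, q5}, {q0, q1, q2, q3, q4, q5}, {q0, q1, q2, q3, q4}, {q1, q2, q3, q4}, {q1, q2}, {q0, q2, q3, q4}.

7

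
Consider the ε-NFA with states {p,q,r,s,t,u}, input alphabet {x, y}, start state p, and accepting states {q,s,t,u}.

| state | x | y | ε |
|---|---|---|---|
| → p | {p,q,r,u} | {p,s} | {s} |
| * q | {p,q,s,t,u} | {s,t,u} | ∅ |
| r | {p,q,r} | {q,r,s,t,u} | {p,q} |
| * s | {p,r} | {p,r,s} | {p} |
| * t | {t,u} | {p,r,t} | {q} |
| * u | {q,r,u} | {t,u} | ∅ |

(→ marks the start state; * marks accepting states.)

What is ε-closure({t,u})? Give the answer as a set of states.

{q,t,u}

Begin with {t,u}.
t →ε {q}; add q.
ε-closure = {q,t,u}.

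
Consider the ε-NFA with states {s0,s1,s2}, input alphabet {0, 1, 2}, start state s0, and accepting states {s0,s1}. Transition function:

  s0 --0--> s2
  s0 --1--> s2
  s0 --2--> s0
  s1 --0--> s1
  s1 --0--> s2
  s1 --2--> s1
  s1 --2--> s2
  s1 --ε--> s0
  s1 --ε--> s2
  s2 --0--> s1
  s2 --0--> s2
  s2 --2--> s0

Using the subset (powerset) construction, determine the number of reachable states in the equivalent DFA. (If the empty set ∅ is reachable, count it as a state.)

Start state of the DFA: {s0} (ε-closure of the NFA start).
{s0} --0--> {s2}  [new]
{s0} --1--> {s2}  [seen]
{s0} --2--> {s0}  [seen]
{s2} --0--> {s0,s1,s2}  [new]
{s2} --1--> ∅  [new]
{s2} --2--> {s0}  [seen]
{s0,s1,s2} --0--> {s0,s1,s2}  [seen]
{s0,s1,s2} --1--> {s2}  [seen]
{s0,s1,s2} --2--> {s0,s1,s2}  [seen]
∅ --0--> ∅  [seen]
∅ --1--> ∅  [seen]
∅ --2--> ∅  [seen]
Reachable DFA states: {s0}, {s2}, {s0,s1,s2}, ∅.

4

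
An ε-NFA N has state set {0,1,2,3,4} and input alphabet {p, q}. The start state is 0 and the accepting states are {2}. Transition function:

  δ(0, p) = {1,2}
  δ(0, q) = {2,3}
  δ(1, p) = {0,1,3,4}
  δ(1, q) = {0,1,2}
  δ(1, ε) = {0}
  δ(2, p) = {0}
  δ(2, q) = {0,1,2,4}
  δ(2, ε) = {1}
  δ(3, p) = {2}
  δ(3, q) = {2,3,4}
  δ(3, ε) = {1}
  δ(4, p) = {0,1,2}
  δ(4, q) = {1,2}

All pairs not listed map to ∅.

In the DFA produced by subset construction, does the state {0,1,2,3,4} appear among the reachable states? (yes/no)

yes

Start state of the DFA: {0} (ε-closure of the NFA start).
{0} --p--> {0,1,2}  [new]
{0} --q--> {0,1,2,3}  [new]
{0,1,2} --p--> {0,1,2,3,4}  [new]
{0,1,2} --q--> {0,1,2,3,4}  [seen]
{0,1,2,3} --p--> {0,1,2,3,4}  [seen]
{0,1,2,3} --q--> {0,1,2,3,4}  [seen]
{0,1,2,3,4} --p--> {0,1,2,3,4}  [seen]
{0,1,2,3,4} --q--> {0,1,2,3,4}  [seen]
Reachable DFA states: {0}, {0,1,2}, {0,1,2,3}, {0,1,2,3,4}.
{0,1,2,3,4} is among them.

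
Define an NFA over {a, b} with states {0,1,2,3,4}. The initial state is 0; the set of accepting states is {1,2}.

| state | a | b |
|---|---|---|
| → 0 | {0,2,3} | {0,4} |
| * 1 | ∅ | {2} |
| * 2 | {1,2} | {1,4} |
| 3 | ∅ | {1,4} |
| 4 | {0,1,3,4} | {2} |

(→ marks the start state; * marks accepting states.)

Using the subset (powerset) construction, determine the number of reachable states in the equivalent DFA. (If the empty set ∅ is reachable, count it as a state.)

8

Start state of the DFA: {0}.
{0} --a--> {0,2,3}  [new]
{0} --b--> {0,4}  [new]
{0,2,3} --a--> {0,1,2,3}  [new]
{0,2,3} --b--> {0,1,4}  [new]
{0,4} --a--> {0,1,2,3,4}  [new]
{0,4} --b--> {0,2,4}  [new]
{0,1,2,3} --a--> {0,1,2,3}  [seen]
{0,1,2,3} --b--> {0,1,2,4}  [new]
{0,1,4} --a--> {0,1,2,3,4}  [seen]
{0,1,4} --b--> {0,2,4}  [seen]
{0,1,2,3,4} --a--> {0,1,2,3,4}  [seen]
{0,1,2,3,4} --b--> {0,1,2,4}  [seen]
{0,2,4} --a--> {0,1,2,3,4}  [seen]
{0,2,4} --b--> {0,1,2,4}  [seen]
{0,1,2,4} --a--> {0,1,2,3,4}  [seen]
{0,1,2,4} --b--> {0,1,2,4}  [seen]
Reachable DFA states: {0}, {0,2,3}, {0,4}, {0,1,2,3}, {0,1,4}, {0,1,2,3,4}, {0,2,4}, {0,1,2,4}.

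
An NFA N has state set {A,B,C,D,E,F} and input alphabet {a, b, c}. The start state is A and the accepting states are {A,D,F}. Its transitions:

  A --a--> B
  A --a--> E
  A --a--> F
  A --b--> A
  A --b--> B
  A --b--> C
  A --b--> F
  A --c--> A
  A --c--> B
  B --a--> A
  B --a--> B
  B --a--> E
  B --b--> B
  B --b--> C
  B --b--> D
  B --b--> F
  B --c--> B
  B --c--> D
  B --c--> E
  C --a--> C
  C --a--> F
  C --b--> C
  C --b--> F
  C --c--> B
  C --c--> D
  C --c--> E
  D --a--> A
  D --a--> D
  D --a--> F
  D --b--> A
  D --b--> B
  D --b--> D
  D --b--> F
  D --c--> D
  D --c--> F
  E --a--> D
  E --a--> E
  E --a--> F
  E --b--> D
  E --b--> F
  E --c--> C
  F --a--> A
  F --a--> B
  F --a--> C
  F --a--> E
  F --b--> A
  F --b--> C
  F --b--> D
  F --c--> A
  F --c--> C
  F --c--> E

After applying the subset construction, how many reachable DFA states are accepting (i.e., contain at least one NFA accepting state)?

11

Start state of the DFA: {A}.
{A} --a--> {B,E,F}  [new]
{A} --b--> {A,B,C,F}  [new]
{A} --c--> {A,B}  [new]
{B,E,F} --a--> {A,B,C,D,E,F}  [new]
{B,E,F} --b--> {A,B,C,D,F}  [new]
{B,E,F} --c--> {A,B,C,D,E}  [new]
{A,B,C,F} --a--> {A,B,C,E,F}  [new]
{A,B,C,F} --b--> {A,B,C,D,F}  [seen]
{A,B,C,F} --c--> {A,B,C,D,E}  [seen]
{A,B} --a--> {A,B,E,F}  [new]
{A,B} --b--> {A,B,C,D,F}  [seen]
{A,B} --c--> {A,B,D,E}  [new]
{A,B,C,D,E,F} --a--> {A,B,C,D,E,F}  [seen]
{A,B,C,D,E,F} --b--> {A,B,C,D,F}  [seen]
{A,B,C,D,E,F} --c--> {A,B,C,D,E,F}  [seen]
{A,B,C,D,F} --a--> {A,B,C,D,E,F}  [seen]
{A,B,C,D,F} --b--> {A,B,C,D,F}  [seen]
{A,B,C,D,F} --c--> {A,B,C,D,E,F}  [seen]
{A,B,C,D,E} --a--> {A,B,C,D,E,F}  [seen]
{A,B,C,D,E} --b--> {A,B,C,D,F}  [seen]
{A,B,C,D,E} --c--> {A,B,C,D,E,F}  [seen]
{A,B,C,E,F} --a--> {A,B,C,D,E,F}  [seen]
{A,B,C,E,F} --b--> {A,B,C,D,F}  [seen]
{A,B,C,E,F} --c--> {A,B,C,D,E}  [seen]
{A,B,E,F} --a--> {A,B,C,D,E,F}  [seen]
{A,B,E,F} --b--> {A,B,C,D,F}  [seen]
{A,B,E,F} --c--> {A,B,C,D,E}  [seen]
{A,B,D,E} --a--> {A,B,D,E,F}  [new]
{A,B,D,E} --b--> {A,B,C,D,F}  [seen]
{A,B,D,E} --c--> {A,B,C,D,E,F}  [seen]
{A,B,D,E,F} --a--> {A,B,C,D,E,F}  [seen]
{A,B,D,E,F} --b--> {A,B,C,D,F}  [seen]
{A,B,D,E,F} --c--> {A,B,C,D,E,F}  [seen]
Reachable DFA states: {A}, {B,E,F}, {A,B,C,F}, {A,B}, {A,B,C,D,E,F}, {A,B,C,D,F}, {A,B,C,D,E}, {A,B,C,E,F}, {A,B,E,F}, {A,B,D,E}, {A,B,D,E,F}.
Accepting DFA states (contain an NFA accepting state): {A}, {B,E,F}, {A,B,C,F}, {A,B}, {A,B,C,D,E,F}, {A,B,C,D,F}, {A,B,C,D,E}, {A,B,C,E,F}, {A,B,E,F}, {A,B,D,E}, {A,B,D,E,F}.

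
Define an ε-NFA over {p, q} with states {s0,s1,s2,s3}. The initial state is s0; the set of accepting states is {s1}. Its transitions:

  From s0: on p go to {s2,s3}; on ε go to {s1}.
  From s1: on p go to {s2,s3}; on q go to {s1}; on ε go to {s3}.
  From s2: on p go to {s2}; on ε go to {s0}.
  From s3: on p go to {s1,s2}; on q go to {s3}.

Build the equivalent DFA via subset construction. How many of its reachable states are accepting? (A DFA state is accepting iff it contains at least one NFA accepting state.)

3

Start state of the DFA: {s0,s1,s3} (ε-closure of the NFA start).
{s0,s1,s3} --p--> {s0,s1,s2,s3}  [new]
{s0,s1,s3} --q--> {s1,s3}  [new]
{s0,s1,s2,s3} --p--> {s0,s1,s2,s3}  [seen]
{s0,s1,s2,s3} --q--> {s1,s3}  [seen]
{s1,s3} --p--> {s0,s1,s2,s3}  [seen]
{s1,s3} --q--> {s1,s3}  [seen]
Reachable DFA states: {s0,s1,s3}, {s0,s1,s2,s3}, {s1,s3}.
Accepting DFA states (contain an NFA accepting state): {s0,s1,s3}, {s0,s1,s2,s3}, {s1,s3}.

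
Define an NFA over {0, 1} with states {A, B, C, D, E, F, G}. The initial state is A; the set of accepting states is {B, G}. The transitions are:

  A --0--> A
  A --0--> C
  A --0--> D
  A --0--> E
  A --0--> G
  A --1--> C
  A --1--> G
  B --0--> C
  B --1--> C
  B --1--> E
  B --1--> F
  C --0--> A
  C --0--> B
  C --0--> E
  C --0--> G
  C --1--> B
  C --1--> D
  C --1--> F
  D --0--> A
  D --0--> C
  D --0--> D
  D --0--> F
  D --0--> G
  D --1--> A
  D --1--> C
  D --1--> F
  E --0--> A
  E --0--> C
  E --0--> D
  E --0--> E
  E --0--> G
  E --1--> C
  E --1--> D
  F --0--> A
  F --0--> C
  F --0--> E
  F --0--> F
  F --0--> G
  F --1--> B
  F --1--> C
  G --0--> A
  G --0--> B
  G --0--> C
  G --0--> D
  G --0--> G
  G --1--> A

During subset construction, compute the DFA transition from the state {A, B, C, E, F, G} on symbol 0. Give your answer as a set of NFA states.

δ(A,0) = {A, C, D, E, G}; δ(B,0) = {C}; δ(C,0) = {A, B, E, G}; δ(E,0) = {A, C, D, E, G}; δ(F,0) = {A, C, E, F, G}; δ(G,0) = {A, B, C, D, G}.
Union: {A, B, C, D, E, F, G}.

{A, B, C, D, E, F, G}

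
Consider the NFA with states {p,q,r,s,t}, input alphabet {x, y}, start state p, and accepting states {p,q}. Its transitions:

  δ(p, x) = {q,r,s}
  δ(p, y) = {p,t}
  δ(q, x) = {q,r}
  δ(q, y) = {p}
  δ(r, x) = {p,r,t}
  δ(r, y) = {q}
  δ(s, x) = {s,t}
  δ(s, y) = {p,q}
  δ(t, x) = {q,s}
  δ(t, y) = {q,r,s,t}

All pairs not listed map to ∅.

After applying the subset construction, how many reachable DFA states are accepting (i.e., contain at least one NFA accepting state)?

Start state of the DFA: {p}.
{p} --x--> {q,r,s}  [new]
{p} --y--> {p,t}  [new]
{q,r,s} --x--> {p,q,r,s,t}  [new]
{q,r,s} --y--> {p,q}  [new]
{p,t} --x--> {q,r,s}  [seen]
{p,t} --y--> {p,q,r,s,t}  [seen]
{p,q,r,s,t} --x--> {p,q,r,s,t}  [seen]
{p,q,r,s,t} --y--> {p,q,r,s,t}  [seen]
{p,q} --x--> {q,r,s}  [seen]
{p,q} --y--> {p,t}  [seen]
Reachable DFA states: {p}, {q,r,s}, {p,t}, {p,q,r,s,t}, {p,q}.
Accepting DFA states (contain an NFA accepting state): {p}, {q,r,s}, {p,t}, {p,q,r,s,t}, {p,q}.

5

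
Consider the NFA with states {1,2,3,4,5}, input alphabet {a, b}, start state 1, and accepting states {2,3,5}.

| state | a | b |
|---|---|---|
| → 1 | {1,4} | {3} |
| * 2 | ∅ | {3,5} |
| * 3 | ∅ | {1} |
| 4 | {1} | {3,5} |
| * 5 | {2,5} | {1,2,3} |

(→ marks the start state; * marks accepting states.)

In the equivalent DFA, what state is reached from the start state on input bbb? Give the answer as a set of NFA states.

Start: {1}.
δ(1,b) = {3}.
Union: {3}.
After b: {3}.
δ(3,b) = {1}.
Union: {1}.
After b: {1}.
δ(1,b) = {3}.
Union: {3}.
After b: {3}.

{3}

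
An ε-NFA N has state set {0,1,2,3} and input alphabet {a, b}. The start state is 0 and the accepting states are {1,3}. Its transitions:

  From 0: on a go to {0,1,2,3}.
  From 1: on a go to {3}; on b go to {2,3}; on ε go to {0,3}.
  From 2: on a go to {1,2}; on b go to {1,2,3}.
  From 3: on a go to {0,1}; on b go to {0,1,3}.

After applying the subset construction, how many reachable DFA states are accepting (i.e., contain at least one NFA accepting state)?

1

Start state of the DFA: {0} (ε-closure of the NFA start).
{0} --a--> {0,1,2,3}  [new]
{0} --b--> ∅  [new]
{0,1,2,3} --a--> {0,1,2,3}  [seen]
{0,1,2,3} --b--> {0,1,2,3}  [seen]
∅ --a--> ∅  [seen]
∅ --b--> ∅  [seen]
Reachable DFA states: {0}, {0,1,2,3}, ∅.
Accepting DFA states (contain an NFA accepting state): {0,1,2,3}.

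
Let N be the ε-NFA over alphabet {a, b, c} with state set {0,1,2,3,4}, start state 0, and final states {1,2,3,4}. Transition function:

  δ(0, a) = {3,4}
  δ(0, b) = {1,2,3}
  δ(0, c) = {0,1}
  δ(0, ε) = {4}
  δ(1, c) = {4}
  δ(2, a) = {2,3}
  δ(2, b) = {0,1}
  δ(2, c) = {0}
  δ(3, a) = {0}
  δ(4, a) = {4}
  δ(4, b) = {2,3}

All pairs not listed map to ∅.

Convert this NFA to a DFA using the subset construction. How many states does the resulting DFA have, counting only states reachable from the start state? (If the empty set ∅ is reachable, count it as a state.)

Start state of the DFA: {0,4} (ε-closure of the NFA start).
{0,4} --a--> {3,4}  [new]
{0,4} --b--> {1,2,3}  [new]
{0,4} --c--> {0,1,4}  [new]
{3,4} --a--> {0,4}  [seen]
{3,4} --b--> {2,3}  [new]
{3,4} --c--> ∅  [new]
{1,2,3} --a--> {0,2,3,4}  [new]
{1,2,3} --b--> {0,1,4}  [seen]
{1,2,3} --c--> {0,4}  [seen]
{0,1,4} --a--> {3,4}  [seen]
{0,1,4} --b--> {1,2,3}  [seen]
{0,1,4} --c--> {0,1,4}  [seen]
{2,3} --a--> {0,2,3,4}  [seen]
{2,3} --b--> {0,1,4}  [seen]
{2,3} --c--> {0,4}  [seen]
∅ --a--> ∅  [seen]
∅ --b--> ∅  [seen]
∅ --c--> ∅  [seen]
{0,2,3,4} --a--> {0,2,3,4}  [seen]
{0,2,3,4} --b--> {0,1,2,3,4}  [new]
{0,2,3,4} --c--> {0,1,4}  [seen]
{0,1,2,3,4} --a--> {0,2,3,4}  [seen]
{0,1,2,3,4} --b--> {0,1,2,3,4}  [seen]
{0,1,2,3,4} --c--> {0,1,4}  [seen]
Reachable DFA states: {0,4}, {3,4}, {1,2,3}, {0,1,4}, {2,3}, ∅, {0,2,3,4}, {0,1,2,3,4}.

8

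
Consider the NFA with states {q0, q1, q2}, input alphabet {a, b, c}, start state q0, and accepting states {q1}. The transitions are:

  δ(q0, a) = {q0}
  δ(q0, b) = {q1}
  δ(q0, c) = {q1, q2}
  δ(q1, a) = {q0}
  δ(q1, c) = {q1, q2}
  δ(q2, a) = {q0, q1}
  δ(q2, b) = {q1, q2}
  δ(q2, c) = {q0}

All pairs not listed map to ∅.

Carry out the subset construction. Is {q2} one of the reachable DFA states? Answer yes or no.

no

Start state of the DFA: {q0}.
{q0} --a--> {q0}  [seen]
{q0} --b--> {q1}  [new]
{q0} --c--> {q1, q2}  [new]
{q1} --a--> {q0}  [seen]
{q1} --b--> ∅  [new]
{q1} --c--> {q1, q2}  [seen]
{q1, q2} --a--> {q0, q1}  [new]
{q1, q2} --b--> {q1, q2}  [seen]
{q1, q2} --c--> {q0, q1, q2}  [new]
∅ --a--> ∅  [seen]
∅ --b--> ∅  [seen]
∅ --c--> ∅  [seen]
{q0, q1} --a--> {q0}  [seen]
{q0, q1} --b--> {q1}  [seen]
{q0, q1} --c--> {q1, q2}  [seen]
{q0, q1, q2} --a--> {q0, q1}  [seen]
{q0, q1, q2} --b--> {q1, q2}  [seen]
{q0, q1, q2} --c--> {q0, q1, q2}  [seen]
Reachable DFA states: {q0}, {q1}, {q1, q2}, ∅, {q0, q1}, {q0, q1, q2}.
{q2} is not among them.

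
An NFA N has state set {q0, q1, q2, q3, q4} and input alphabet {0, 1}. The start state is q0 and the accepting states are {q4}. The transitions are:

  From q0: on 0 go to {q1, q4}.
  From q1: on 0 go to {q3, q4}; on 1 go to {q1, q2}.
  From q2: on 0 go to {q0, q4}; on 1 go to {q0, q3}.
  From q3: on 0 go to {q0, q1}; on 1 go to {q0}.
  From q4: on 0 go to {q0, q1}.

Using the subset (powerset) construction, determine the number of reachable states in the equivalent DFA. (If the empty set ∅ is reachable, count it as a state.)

Start state of the DFA: {q0}.
{q0} --0--> {q1, q4}  [new]
{q0} --1--> ∅  [new]
{q1, q4} --0--> {q0, q1, q3, q4}  [new]
{q1, q4} --1--> {q1, q2}  [new]
∅ --0--> ∅  [seen]
∅ --1--> ∅  [seen]
{q0, q1, q3, q4} --0--> {q0, q1, q3, q4}  [seen]
{q0, q1, q3, q4} --1--> {q0, q1, q2}  [new]
{q1, q2} --0--> {q0, q3, q4}  [new]
{q1, q2} --1--> {q0, q1, q2, q3}  [new]
{q0, q1, q2} --0--> {q0, q1, q3, q4}  [seen]
{q0, q1, q2} --1--> {q0, q1, q2, q3}  [seen]
{q0, q3, q4} --0--> {q0, q1, q4}  [new]
{q0, q3, q4} --1--> {q0}  [seen]
{q0, q1, q2, q3} --0--> {q0, q1, q3, q4}  [seen]
{q0, q1, q2, q3} --1--> {q0, q1, q2, q3}  [seen]
{q0, q1, q4} --0--> {q0, q1, q3, q4}  [seen]
{q0, q1, q4} --1--> {q1, q2}  [seen]
Reachable DFA states: {q0}, {q1, q4}, ∅, {q0, q1, q3, q4}, {q1, q2}, {q0, q1, q2}, {q0, q3, q4}, {q0, q1, q2, q3}, {q0, q1, q4}.

9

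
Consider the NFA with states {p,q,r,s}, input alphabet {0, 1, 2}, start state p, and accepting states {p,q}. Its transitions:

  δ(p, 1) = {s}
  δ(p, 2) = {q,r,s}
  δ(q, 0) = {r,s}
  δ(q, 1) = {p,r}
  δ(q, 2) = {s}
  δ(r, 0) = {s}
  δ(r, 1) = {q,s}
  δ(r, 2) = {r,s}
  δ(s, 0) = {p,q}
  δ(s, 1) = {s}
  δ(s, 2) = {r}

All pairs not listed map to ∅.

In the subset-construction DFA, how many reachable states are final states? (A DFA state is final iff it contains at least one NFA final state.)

Start state of the DFA: {p}.
{p} --0--> ∅  [new]
{p} --1--> {s}  [new]
{p} --2--> {q,r,s}  [new]
∅ --0--> ∅  [seen]
∅ --1--> ∅  [seen]
∅ --2--> ∅  [seen]
{s} --0--> {p,q}  [new]
{s} --1--> {s}  [seen]
{s} --2--> {r}  [new]
{q,r,s} --0--> {p,q,r,s}  [new]
{q,r,s} --1--> {p,q,r,s}  [seen]
{q,r,s} --2--> {r,s}  [new]
{p,q} --0--> {r,s}  [seen]
{p,q} --1--> {p,r,s}  [new]
{p,q} --2--> {q,r,s}  [seen]
{r} --0--> {s}  [seen]
{r} --1--> {q,s}  [new]
{r} --2--> {r,s}  [seen]
{p,q,r,s} --0--> {p,q,r,s}  [seen]
{p,q,r,s} --1--> {p,q,r,s}  [seen]
{p,q,r,s} --2--> {q,r,s}  [seen]
{r,s} --0--> {p,q,s}  [new]
{r,s} --1--> {q,s}  [seen]
{r,s} --2--> {r,s}  [seen]
{p,r,s} --0--> {p,q,s}  [seen]
{p,r,s} --1--> {q,s}  [seen]
{p,r,s} --2--> {q,r,s}  [seen]
{q,s} --0--> {p,q,r,s}  [seen]
{q,s} --1--> {p,r,s}  [seen]
{q,s} --2--> {r,s}  [seen]
{p,q,s} --0--> {p,q,r,s}  [seen]
{p,q,s} --1--> {p,r,s}  [seen]
{p,q,s} --2--> {q,r,s}  [seen]
Reachable DFA states: {p}, ∅, {s}, {q,r,s}, {p,q}, {r}, {p,q,r,s}, {r,s}, {p,r,s}, {q,s}, {p,q,s}.
Accepting DFA states (contain an NFA accepting state): {p}, {q,r,s}, {p,q}, {p,q,r,s}, {p,r,s}, {q,s}, {p,q,s}.

7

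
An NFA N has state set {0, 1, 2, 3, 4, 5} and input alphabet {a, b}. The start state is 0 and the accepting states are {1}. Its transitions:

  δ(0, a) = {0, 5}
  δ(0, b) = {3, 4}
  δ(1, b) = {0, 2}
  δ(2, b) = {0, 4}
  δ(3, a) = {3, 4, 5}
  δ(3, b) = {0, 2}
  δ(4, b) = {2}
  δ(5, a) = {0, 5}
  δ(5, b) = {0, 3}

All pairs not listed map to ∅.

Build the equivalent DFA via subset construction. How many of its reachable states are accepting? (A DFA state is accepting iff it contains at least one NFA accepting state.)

0

Start state of the DFA: {0}.
{0} --a--> {0, 5}  [new]
{0} --b--> {3, 4}  [new]
{0, 5} --a--> {0, 5}  [seen]
{0, 5} --b--> {0, 3, 4}  [new]
{3, 4} --a--> {3, 4, 5}  [new]
{3, 4} --b--> {0, 2}  [new]
{0, 3, 4} --a--> {0, 3, 4, 5}  [new]
{0, 3, 4} --b--> {0, 2, 3, 4}  [new]
{3, 4, 5} --a--> {0, 3, 4, 5}  [seen]
{3, 4, 5} --b--> {0, 2, 3}  [new]
{0, 2} --a--> {0, 5}  [seen]
{0, 2} --b--> {0, 3, 4}  [seen]
{0, 3, 4, 5} --a--> {0, 3, 4, 5}  [seen]
{0, 3, 4, 5} --b--> {0, 2, 3, 4}  [seen]
{0, 2, 3, 4} --a--> {0, 3, 4, 5}  [seen]
{0, 2, 3, 4} --b--> {0, 2, 3, 4}  [seen]
{0, 2, 3} --a--> {0, 3, 4, 5}  [seen]
{0, 2, 3} --b--> {0, 2, 3, 4}  [seen]
Reachable DFA states: {0}, {0, 5}, {3, 4}, {0, 3, 4}, {3, 4, 5}, {0, 2}, {0, 3, 4, 5}, {0, 2, 3, 4}, {0, 2, 3}.
Accepting DFA states (contain an NFA accepting state): none.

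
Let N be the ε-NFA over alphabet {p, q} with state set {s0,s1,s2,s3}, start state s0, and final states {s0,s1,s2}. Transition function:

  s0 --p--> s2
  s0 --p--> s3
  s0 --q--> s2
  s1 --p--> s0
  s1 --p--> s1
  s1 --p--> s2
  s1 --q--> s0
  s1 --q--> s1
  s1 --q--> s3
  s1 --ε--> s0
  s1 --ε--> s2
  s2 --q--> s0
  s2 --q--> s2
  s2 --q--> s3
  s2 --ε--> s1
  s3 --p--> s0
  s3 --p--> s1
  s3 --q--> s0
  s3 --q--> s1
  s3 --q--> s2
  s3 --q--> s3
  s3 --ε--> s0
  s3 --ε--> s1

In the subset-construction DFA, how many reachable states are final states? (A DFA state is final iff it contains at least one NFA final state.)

Start state of the DFA: {s0} (ε-closure of the NFA start).
{s0} --p--> {s0,s1,s2,s3}  [new]
{s0} --q--> {s0,s1,s2}  [new]
{s0,s1,s2,s3} --p--> {s0,s1,s2,s3}  [seen]
{s0,s1,s2,s3} --q--> {s0,s1,s2,s3}  [seen]
{s0,s1,s2} --p--> {s0,s1,s2,s3}  [seen]
{s0,s1,s2} --q--> {s0,s1,s2,s3}  [seen]
Reachable DFA states: {s0}, {s0,s1,s2,s3}, {s0,s1,s2}.
Accepting DFA states (contain an NFA accepting state): {s0}, {s0,s1,s2,s3}, {s0,s1,s2}.

3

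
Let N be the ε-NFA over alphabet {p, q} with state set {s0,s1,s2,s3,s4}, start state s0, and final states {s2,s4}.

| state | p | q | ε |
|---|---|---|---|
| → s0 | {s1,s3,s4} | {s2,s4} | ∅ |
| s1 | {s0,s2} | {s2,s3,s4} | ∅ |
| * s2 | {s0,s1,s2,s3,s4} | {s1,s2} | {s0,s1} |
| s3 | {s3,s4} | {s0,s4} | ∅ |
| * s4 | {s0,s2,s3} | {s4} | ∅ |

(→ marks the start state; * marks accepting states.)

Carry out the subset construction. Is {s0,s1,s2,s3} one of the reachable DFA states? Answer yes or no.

Start state of the DFA: {s0} (ε-closure of the NFA start).
{s0} --p--> {s1,s3,s4}  [new]
{s0} --q--> {s0,s1,s2,s4}  [new]
{s1,s3,s4} --p--> {s0,s1,s2,s3,s4}  [new]
{s1,s3,s4} --q--> {s0,s1,s2,s3,s4}  [seen]
{s0,s1,s2,s4} --p--> {s0,s1,s2,s3,s4}  [seen]
{s0,s1,s2,s4} --q--> {s0,s1,s2,s3,s4}  [seen]
{s0,s1,s2,s3,s4} --p--> {s0,s1,s2,s3,s4}  [seen]
{s0,s1,s2,s3,s4} --q--> {s0,s1,s2,s3,s4}  [seen]
Reachable DFA states: {s0}, {s1,s3,s4}, {s0,s1,s2,s4}, {s0,s1,s2,s3,s4}.
{s0,s1,s2,s3} is not among them.

no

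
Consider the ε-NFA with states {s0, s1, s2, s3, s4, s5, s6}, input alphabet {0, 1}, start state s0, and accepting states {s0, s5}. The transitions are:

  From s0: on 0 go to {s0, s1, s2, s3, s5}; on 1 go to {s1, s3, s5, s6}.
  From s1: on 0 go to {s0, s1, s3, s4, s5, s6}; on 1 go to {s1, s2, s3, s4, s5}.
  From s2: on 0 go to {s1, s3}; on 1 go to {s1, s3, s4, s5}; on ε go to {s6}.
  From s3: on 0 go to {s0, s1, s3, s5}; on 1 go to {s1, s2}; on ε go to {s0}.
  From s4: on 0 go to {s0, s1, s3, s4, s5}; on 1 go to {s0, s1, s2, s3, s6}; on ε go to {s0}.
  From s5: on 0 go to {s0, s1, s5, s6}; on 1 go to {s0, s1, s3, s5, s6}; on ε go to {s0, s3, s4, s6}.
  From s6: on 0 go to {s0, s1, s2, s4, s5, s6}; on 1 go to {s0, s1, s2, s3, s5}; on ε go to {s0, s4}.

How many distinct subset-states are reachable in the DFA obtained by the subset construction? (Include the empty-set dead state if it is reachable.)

Start state of the DFA: {s0} (ε-closure of the NFA start).
{s0} --0--> {s0, s1, s2, s3, s4, s5, s6}  [new]
{s0} --1--> {s0, s1, s3, s4, s5, s6}  [new]
{s0, s1, s2, s3, s4, s5, s6} --0--> {s0, s1, s2, s3, s4, s5, s6}  [seen]
{s0, s1, s2, s3, s4, s5, s6} --1--> {s0, s1, s2, s3, s4, s5, s6}  [seen]
{s0, s1, s3, s4, s5, s6} --0--> {s0, s1, s2, s3, s4, s5, s6}  [seen]
{s0, s1, s3, s4, s5, s6} --1--> {s0, s1, s2, s3, s4, s5, s6}  [seen]
Reachable DFA states: {s0}, {s0, s1, s2, s3, s4, s5, s6}, {s0, s1, s3, s4, s5, s6}.

3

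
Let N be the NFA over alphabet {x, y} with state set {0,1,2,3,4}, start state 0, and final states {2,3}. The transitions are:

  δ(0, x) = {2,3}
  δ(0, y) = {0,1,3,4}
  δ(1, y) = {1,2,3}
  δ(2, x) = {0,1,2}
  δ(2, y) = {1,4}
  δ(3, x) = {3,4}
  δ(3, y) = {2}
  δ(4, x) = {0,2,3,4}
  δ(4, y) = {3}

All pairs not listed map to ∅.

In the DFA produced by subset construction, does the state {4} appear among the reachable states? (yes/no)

no

Start state of the DFA: {0}.
{0} --x--> {2,3}  [new]
{0} --y--> {0,1,3,4}  [new]
{2,3} --x--> {0,1,2,3,4}  [new]
{2,3} --y--> {1,2,4}  [new]
{0,1,3,4} --x--> {0,2,3,4}  [new]
{0,1,3,4} --y--> {0,1,2,3,4}  [seen]
{0,1,2,3,4} --x--> {0,1,2,3,4}  [seen]
{0,1,2,3,4} --y--> {0,1,2,3,4}  [seen]
{1,2,4} --x--> {0,1,2,3,4}  [seen]
{1,2,4} --y--> {1,2,3,4}  [new]
{0,2,3,4} --x--> {0,1,2,3,4}  [seen]
{0,2,3,4} --y--> {0,1,2,3,4}  [seen]
{1,2,3,4} --x--> {0,1,2,3,4}  [seen]
{1,2,3,4} --y--> {1,2,3,4}  [seen]
Reachable DFA states: {0}, {2,3}, {0,1,3,4}, {0,1,2,3,4}, {1,2,4}, {0,2,3,4}, {1,2,3,4}.
{4} is not among them.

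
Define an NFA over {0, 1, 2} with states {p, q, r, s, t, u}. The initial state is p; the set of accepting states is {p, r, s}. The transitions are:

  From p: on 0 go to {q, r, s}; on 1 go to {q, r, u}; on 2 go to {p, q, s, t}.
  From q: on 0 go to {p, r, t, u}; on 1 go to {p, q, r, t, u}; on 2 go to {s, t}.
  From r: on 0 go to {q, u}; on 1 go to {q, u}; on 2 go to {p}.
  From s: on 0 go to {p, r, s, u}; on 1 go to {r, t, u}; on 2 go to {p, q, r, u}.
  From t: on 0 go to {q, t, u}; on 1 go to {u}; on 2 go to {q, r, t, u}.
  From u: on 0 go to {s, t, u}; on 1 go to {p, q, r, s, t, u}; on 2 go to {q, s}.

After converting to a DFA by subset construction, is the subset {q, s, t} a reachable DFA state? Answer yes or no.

no

Start state of the DFA: {p}.
{p} --0--> {q, r, s}  [new]
{p} --1--> {q, r, u}  [new]
{p} --2--> {p, q, s, t}  [new]
{q, r, s} --0--> {p, q, r, s, t, u}  [new]
{q, r, s} --1--> {p, q, r, t, u}  [new]
{q, r, s} --2--> {p, q, r, s, t, u}  [seen]
{q, r, u} --0--> {p, q, r, s, t, u}  [seen]
{q, r, u} --1--> {p, q, r, s, t, u}  [seen]
{q, r, u} --2--> {p, q, s, t}  [seen]
{p, q, s, t} --0--> {p, q, r, s, t, u}  [seen]
{p, q, s, t} --1--> {p, q, r, t, u}  [seen]
{p, q, s, t} --2--> {p, q, r, s, t, u}  [seen]
{p, q, r, s, t, u} --0--> {p, q, r, s, t, u}  [seen]
{p, q, r, s, t, u} --1--> {p, q, r, s, t, u}  [seen]
{p, q, r, s, t, u} --2--> {p, q, r, s, t, u}  [seen]
{p, q, r, t, u} --0--> {p, q, r, s, t, u}  [seen]
{p, q, r, t, u} --1--> {p, q, r, s, t, u}  [seen]
{p, q, r, t, u} --2--> {p, q, r, s, t, u}  [seen]
Reachable DFA states: {p}, {q, r, s}, {q, r, u}, {p, q, s, t}, {p, q, r, s, t, u}, {p, q, r, t, u}.
{q, s, t} is not among them.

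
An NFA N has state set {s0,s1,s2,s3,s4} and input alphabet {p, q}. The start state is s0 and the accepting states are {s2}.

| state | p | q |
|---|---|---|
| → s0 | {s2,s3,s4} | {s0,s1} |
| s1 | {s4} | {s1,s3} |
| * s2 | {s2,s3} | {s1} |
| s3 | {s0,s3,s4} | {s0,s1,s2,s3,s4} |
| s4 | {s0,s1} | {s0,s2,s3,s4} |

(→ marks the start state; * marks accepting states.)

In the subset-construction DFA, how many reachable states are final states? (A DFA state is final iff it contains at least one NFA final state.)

3

Start state of the DFA: {s0}.
{s0} --p--> {s2,s3,s4}  [new]
{s0} --q--> {s0,s1}  [new]
{s2,s3,s4} --p--> {s0,s1,s2,s3,s4}  [new]
{s2,s3,s4} --q--> {s0,s1,s2,s3,s4}  [seen]
{s0,s1} --p--> {s2,s3,s4}  [seen]
{s0,s1} --q--> {s0,s1,s3}  [new]
{s0,s1,s2,s3,s4} --p--> {s0,s1,s2,s3,s4}  [seen]
{s0,s1,s2,s3,s4} --q--> {s0,s1,s2,s3,s4}  [seen]
{s0,s1,s3} --p--> {s0,s2,s3,s4}  [new]
{s0,s1,s3} --q--> {s0,s1,s2,s3,s4}  [seen]
{s0,s2,s3,s4} --p--> {s0,s1,s2,s3,s4}  [seen]
{s0,s2,s3,s4} --q--> {s0,s1,s2,s3,s4}  [seen]
Reachable DFA states: {s0}, {s2,s3,s4}, {s0,s1}, {s0,s1,s2,s3,s4}, {s0,s1,s3}, {s0,s2,s3,s4}.
Accepting DFA states (contain an NFA accepting state): {s2,s3,s4}, {s0,s1,s2,s3,s4}, {s0,s2,s3,s4}.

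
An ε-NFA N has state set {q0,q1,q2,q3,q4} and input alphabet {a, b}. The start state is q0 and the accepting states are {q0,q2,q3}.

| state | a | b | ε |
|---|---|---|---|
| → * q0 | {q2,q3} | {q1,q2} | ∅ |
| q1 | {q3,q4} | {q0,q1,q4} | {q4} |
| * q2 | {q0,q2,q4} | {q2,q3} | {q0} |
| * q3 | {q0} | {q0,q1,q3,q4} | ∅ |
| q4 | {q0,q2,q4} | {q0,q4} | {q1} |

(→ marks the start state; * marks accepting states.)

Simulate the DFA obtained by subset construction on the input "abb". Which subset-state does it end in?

Start: {q0}.
δ(q0,a) = {q2,q3}.
Union: {q2,q3}.
ε-closure gives {q0,q2,q3}.
After a: {q0,q2,q3}.
δ(q0,b) = {q1,q2}; δ(q2,b) = {q2,q3}; δ(q3,b) = {q0,q1,q3,q4}.
Union: {q0,q1,q2,q3,q4}.
After b: {q0,q1,q2,q3,q4}.
δ(q0,b) = {q1,q2}; δ(q1,b) = {q0,q1,q4}; δ(q2,b) = {q2,q3}; δ(q3,b) = {q0,q1,q3,q4}; δ(q4,b) = {q0,q4}.
Union: {q0,q1,q2,q3,q4}.
After b: {q0,q1,q2,q3,q4}.

{q0,q1,q2,q3,q4}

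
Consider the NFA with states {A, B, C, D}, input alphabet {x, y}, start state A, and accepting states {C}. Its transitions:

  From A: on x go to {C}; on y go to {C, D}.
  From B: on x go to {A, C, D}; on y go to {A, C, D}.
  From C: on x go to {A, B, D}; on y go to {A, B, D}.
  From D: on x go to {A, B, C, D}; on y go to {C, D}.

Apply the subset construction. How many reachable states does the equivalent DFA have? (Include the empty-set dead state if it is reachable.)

Start state of the DFA: {A}.
{A} --x--> {C}  [new]
{A} --y--> {C, D}  [new]
{C} --x--> {A, B, D}  [new]
{C} --y--> {A, B, D}  [seen]
{C, D} --x--> {A, B, C, D}  [new]
{C, D} --y--> {A, B, C, D}  [seen]
{A, B, D} --x--> {A, B, C, D}  [seen]
{A, B, D} --y--> {A, C, D}  [new]
{A, B, C, D} --x--> {A, B, C, D}  [seen]
{A, B, C, D} --y--> {A, B, C, D}  [seen]
{A, C, D} --x--> {A, B, C, D}  [seen]
{A, C, D} --y--> {A, B, C, D}  [seen]
Reachable DFA states: {A}, {C}, {C, D}, {A, B, D}, {A, B, C, D}, {A, C, D}.

6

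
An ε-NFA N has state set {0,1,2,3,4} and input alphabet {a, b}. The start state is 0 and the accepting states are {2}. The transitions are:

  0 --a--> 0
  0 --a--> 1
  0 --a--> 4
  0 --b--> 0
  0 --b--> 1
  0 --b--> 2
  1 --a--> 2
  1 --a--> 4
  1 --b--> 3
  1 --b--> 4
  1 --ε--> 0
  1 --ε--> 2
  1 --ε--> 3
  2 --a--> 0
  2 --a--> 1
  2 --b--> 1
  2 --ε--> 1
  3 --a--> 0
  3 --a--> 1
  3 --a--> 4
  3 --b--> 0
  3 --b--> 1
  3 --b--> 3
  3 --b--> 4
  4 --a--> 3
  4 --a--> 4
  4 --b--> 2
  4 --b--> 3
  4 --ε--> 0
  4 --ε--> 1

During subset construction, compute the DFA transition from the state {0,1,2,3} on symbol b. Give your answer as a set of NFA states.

δ(0,b) = {0,1,2}; δ(1,b) = {3,4}; δ(2,b) = {1}; δ(3,b) = {0,1,3,4}.
Union: {0,1,2,3,4}.

{0,1,2,3,4}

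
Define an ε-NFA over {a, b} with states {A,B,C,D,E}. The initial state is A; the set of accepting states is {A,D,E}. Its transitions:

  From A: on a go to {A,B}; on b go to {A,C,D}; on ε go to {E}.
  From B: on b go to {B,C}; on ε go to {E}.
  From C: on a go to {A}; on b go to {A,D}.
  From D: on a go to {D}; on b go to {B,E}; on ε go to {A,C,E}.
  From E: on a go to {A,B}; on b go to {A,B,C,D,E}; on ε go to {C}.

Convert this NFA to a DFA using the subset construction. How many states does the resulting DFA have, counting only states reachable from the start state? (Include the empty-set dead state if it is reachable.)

Start state of the DFA: {A,C,E} (ε-closure of the NFA start).
{A,C,E} --a--> {A,B,C,E}  [new]
{A,C,E} --b--> {A,B,C,D,E}  [new]
{A,B,C,E} --a--> {A,B,C,E}  [seen]
{A,B,C,E} --b--> {A,B,C,D,E}  [seen]
{A,B,C,D,E} --a--> {A,B,C,D,E}  [seen]
{A,B,C,D,E} --b--> {A,B,C,D,E}  [seen]
Reachable DFA states: {A,C,E}, {A,B,C,E}, {A,B,C,D,E}.

3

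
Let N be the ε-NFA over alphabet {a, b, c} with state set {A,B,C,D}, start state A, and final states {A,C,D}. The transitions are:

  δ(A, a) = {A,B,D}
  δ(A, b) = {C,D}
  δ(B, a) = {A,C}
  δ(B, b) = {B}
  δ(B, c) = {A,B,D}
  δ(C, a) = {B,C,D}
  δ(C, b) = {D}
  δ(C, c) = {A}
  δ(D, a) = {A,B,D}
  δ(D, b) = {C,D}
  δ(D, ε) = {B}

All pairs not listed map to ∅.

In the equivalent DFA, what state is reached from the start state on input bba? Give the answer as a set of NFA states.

Start: {A}.
δ(A,b) = {C,D}.
Union: {C,D}.
ε-closure gives {B,C,D}.
After b: {B,C,D}.
δ(B,b) = {B}; δ(C,b) = {D}; δ(D,b) = {C,D}.
Union: {B,C,D}.
After b: {B,C,D}.
δ(B,a) = {A,C}; δ(C,a) = {B,C,D}; δ(D,a) = {A,B,D}.
Union: {A,B,C,D}.
After a: {A,B,C,D}.

{A,B,C,D}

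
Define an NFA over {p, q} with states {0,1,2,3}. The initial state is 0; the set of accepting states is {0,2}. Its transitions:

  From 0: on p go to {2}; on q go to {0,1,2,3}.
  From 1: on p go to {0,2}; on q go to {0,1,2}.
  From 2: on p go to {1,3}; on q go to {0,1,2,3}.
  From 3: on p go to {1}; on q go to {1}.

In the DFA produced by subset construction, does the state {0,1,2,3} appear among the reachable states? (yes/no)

Start state of the DFA: {0}.
{0} --p--> {2}  [new]
{0} --q--> {0,1,2,3}  [new]
{2} --p--> {1,3}  [new]
{2} --q--> {0,1,2,3}  [seen]
{0,1,2,3} --p--> {0,1,2,3}  [seen]
{0,1,2,3} --q--> {0,1,2,3}  [seen]
{1,3} --p--> {0,1,2}  [new]
{1,3} --q--> {0,1,2}  [seen]
{0,1,2} --p--> {0,1,2,3}  [seen]
{0,1,2} --q--> {0,1,2,3}  [seen]
Reachable DFA states: {0}, {2}, {0,1,2,3}, {1,3}, {0,1,2}.
{0,1,2,3} is among them.

yes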